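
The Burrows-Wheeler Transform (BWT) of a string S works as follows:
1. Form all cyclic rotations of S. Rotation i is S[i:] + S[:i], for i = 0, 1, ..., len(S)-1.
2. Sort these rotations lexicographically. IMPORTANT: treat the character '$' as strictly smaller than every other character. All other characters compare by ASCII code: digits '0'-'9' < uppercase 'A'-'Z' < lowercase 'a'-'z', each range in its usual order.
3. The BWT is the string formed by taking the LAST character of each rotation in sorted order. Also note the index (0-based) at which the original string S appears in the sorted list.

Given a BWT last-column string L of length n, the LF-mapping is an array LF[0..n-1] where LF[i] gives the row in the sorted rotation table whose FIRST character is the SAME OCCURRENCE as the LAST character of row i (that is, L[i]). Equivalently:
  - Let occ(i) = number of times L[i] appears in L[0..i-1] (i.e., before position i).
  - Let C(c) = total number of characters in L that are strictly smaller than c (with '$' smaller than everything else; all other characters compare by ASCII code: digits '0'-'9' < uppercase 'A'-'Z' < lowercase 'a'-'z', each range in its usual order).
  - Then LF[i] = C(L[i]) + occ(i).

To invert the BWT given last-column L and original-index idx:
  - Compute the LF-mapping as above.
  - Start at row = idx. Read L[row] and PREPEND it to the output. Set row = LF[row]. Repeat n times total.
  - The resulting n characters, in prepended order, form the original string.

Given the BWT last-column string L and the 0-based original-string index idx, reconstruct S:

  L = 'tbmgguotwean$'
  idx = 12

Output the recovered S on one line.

LF mapping: 9 2 6 4 5 11 8 10 12 3 1 7 0
Walk LF starting at row 12, prepending L[row]:
  step 1: row=12, L[12]='$', prepend. Next row=LF[12]=0
  step 2: row=0, L[0]='t', prepend. Next row=LF[0]=9
  step 3: row=9, L[9]='e', prepend. Next row=LF[9]=3
  step 4: row=3, L[3]='g', prepend. Next row=LF[3]=4
  step 5: row=4, L[4]='g', prepend. Next row=LF[4]=5
  step 6: row=5, L[5]='u', prepend. Next row=LF[5]=11
  step 7: row=11, L[11]='n', prepend. Next row=LF[11]=7
  step 8: row=7, L[7]='t', prepend. Next row=LF[7]=10
  step 9: row=10, L[10]='a', prepend. Next row=LF[10]=1
  step 10: row=1, L[1]='b', prepend. Next row=LF[1]=2
  step 11: row=2, L[2]='m', prepend. Next row=LF[2]=6
  step 12: row=6, L[6]='o', prepend. Next row=LF[6]=8
  step 13: row=8, L[8]='w', prepend. Next row=LF[8]=12
Reversed output: wombatnugget$

Answer: wombatnugget$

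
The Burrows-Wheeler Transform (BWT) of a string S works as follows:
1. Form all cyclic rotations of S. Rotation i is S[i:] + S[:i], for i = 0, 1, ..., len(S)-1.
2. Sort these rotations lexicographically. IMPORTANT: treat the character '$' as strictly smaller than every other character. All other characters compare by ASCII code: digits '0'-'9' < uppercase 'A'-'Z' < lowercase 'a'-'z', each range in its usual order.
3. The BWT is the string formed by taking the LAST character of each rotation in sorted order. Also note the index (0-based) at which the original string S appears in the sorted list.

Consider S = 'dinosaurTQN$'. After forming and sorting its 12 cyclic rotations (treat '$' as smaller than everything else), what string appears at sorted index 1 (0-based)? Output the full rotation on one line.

All 12 rotations (rotation i = S[i:]+S[:i]):
  rot[0] = dinosaurTQN$
  rot[1] = inosaurTQN$d
  rot[2] = nosaurTQN$di
  rot[3] = osaurTQN$din
  rot[4] = saurTQN$dino
  rot[5] = aurTQN$dinos
  rot[6] = urTQN$dinosa
  rot[7] = rTQN$dinosau
  rot[8] = TQN$dinosaur
  rot[9] = QN$dinosaurT
  rot[10] = N$dinosaurTQ
  rot[11] = $dinosaurTQN
Sorted (with $ < everything):
  sorted[0] = $dinosaurTQN
  sorted[1] = N$dinosaurTQ
  sorted[2] = QN$dinosaurT
  sorted[3] = TQN$dinosaur
  sorted[4] = aurTQN$dinos
  sorted[5] = dinosaurTQN$
  sorted[6] = inosaurTQN$d
  sorted[7] = nosaurTQN$di
  sorted[8] = osaurTQN$din
  sorted[9] = rTQN$dinosau
  sorted[10] = saurTQN$dino
  sorted[11] = urTQN$dinosa
sorted[1] = N$dinosaurTQ

Answer: N$dinosaurTQ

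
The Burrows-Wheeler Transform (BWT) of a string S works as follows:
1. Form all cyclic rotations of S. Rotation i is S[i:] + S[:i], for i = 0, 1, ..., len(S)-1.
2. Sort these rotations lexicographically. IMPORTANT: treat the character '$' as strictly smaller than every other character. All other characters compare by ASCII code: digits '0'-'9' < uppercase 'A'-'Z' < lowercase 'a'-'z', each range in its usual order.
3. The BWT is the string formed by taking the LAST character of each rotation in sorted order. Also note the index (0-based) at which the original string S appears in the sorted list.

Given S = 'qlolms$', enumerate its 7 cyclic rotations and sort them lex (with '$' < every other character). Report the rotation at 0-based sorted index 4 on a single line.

All 7 rotations (rotation i = S[i:]+S[:i]):
  rot[0] = qlolms$
  rot[1] = lolms$q
  rot[2] = olms$ql
  rot[3] = lms$qlo
  rot[4] = ms$qlol
  rot[5] = s$qlolm
  rot[6] = $qlolms
Sorted (with $ < everything):
  sorted[0] = $qlolms
  sorted[1] = lms$qlo
  sorted[2] = lolms$q
  sorted[3] = ms$qlol
  sorted[4] = olms$ql
  sorted[5] = qlolms$
  sorted[6] = s$qlolm
sorted[4] = olms$ql

Answer: olms$ql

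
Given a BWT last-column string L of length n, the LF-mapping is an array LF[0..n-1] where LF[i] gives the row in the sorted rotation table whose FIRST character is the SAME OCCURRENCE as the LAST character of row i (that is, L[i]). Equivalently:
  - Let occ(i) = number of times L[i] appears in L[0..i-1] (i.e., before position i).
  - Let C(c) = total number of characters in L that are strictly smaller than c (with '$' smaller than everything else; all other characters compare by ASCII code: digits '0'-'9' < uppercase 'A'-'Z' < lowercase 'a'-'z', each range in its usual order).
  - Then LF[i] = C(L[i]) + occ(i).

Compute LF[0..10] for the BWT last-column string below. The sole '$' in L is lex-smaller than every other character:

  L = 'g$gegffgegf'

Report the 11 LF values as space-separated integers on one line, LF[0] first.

Answer: 6 0 7 1 8 3 4 9 2 10 5

Derivation:
Char counts: '$':1, 'e':2, 'f':3, 'g':5
C (first-col start): C('$')=0, C('e')=1, C('f')=3, C('g')=6
L[0]='g': occ=0, LF[0]=C('g')+0=6+0=6
L[1]='$': occ=0, LF[1]=C('$')+0=0+0=0
L[2]='g': occ=1, LF[2]=C('g')+1=6+1=7
L[3]='e': occ=0, LF[3]=C('e')+0=1+0=1
L[4]='g': occ=2, LF[4]=C('g')+2=6+2=8
L[5]='f': occ=0, LF[5]=C('f')+0=3+0=3
L[6]='f': occ=1, LF[6]=C('f')+1=3+1=4
L[7]='g': occ=3, LF[7]=C('g')+3=6+3=9
L[8]='e': occ=1, LF[8]=C('e')+1=1+1=2
L[9]='g': occ=4, LF[9]=C('g')+4=6+4=10
L[10]='f': occ=2, LF[10]=C('f')+2=3+2=5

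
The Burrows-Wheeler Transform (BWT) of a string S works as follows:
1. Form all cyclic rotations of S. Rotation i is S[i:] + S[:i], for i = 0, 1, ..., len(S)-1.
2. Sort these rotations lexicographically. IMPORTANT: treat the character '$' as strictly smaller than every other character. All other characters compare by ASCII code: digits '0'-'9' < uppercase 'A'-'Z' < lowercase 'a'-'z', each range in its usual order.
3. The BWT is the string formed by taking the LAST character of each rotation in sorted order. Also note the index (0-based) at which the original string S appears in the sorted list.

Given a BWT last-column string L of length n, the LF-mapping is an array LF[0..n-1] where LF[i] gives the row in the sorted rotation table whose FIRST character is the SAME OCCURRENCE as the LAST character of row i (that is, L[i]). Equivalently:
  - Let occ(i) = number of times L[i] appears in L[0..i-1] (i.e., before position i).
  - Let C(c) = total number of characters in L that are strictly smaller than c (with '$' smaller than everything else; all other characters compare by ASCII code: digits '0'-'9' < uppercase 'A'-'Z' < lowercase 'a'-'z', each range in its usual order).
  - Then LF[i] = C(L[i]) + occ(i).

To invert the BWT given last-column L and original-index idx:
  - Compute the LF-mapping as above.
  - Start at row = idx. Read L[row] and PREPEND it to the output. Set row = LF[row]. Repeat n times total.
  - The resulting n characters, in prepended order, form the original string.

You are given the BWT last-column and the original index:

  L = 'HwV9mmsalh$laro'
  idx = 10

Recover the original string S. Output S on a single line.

LF mapping: 2 14 3 1 9 10 13 4 7 6 0 8 5 12 11
Walk LF starting at row 10, prepending L[row]:
  step 1: row=10, L[10]='$', prepend. Next row=LF[10]=0
  step 2: row=0, L[0]='H', prepend. Next row=LF[0]=2
  step 3: row=2, L[2]='V', prepend. Next row=LF[2]=3
  step 4: row=3, L[3]='9', prepend. Next row=LF[3]=1
  step 5: row=1, L[1]='w', prepend. Next row=LF[1]=14
  step 6: row=14, L[14]='o', prepend. Next row=LF[14]=11
  step 7: row=11, L[11]='l', prepend. Next row=LF[11]=8
  step 8: row=8, L[8]='l', prepend. Next row=LF[8]=7
  step 9: row=7, L[7]='a', prepend. Next row=LF[7]=4
  step 10: row=4, L[4]='m', prepend. Next row=LF[4]=9
  step 11: row=9, L[9]='h', prepend. Next row=LF[9]=6
  step 12: row=6, L[6]='s', prepend. Next row=LF[6]=13
  step 13: row=13, L[13]='r', prepend. Next row=LF[13]=12
  step 14: row=12, L[12]='a', prepend. Next row=LF[12]=5
  step 15: row=5, L[5]='m', prepend. Next row=LF[5]=10
Reversed output: marshmallow9VH$

Answer: marshmallow9VH$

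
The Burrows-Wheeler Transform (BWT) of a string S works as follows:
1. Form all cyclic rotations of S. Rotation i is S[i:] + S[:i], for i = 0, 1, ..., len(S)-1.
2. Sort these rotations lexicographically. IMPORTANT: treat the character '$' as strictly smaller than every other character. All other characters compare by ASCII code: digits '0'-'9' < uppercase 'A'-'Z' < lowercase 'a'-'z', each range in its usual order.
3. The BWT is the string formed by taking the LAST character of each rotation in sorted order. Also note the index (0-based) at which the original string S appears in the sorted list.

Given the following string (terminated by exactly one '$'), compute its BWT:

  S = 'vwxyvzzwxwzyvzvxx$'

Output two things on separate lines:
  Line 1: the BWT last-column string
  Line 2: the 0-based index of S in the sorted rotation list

Answer: x$zyyzvxxwvwzxvzwv
1

Derivation:
All 18 rotations (rotation i = S[i:]+S[:i]):
  rot[0] = vwxyvzzwxwzyvzvxx$
  rot[1] = wxyvzzwxwzyvzvxx$v
  rot[2] = xyvzzwxwzyvzvxx$vw
  rot[3] = yvzzwxwzyvzvxx$vwx
  rot[4] = vzzwxwzyvzvxx$vwxy
  rot[5] = zzwxwzyvzvxx$vwxyv
  rot[6] = zwxwzyvzvxx$vwxyvz
  rot[7] = wxwzyvzvxx$vwxyvzz
  rot[8] = xwzyvzvxx$vwxyvzzw
  rot[9] = wzyvzvxx$vwxyvzzwx
  rot[10] = zyvzvxx$vwxyvzzwxw
  rot[11] = yvzvxx$vwxyvzzwxwz
  rot[12] = vzvxx$vwxyvzzwxwzy
  rot[13] = zvxx$vwxyvzzwxwzyv
  rot[14] = vxx$vwxyvzzwxwzyvz
  rot[15] = xx$vwxyvzzwxwzyvzv
  rot[16] = x$vwxyvzzwxwzyvzvx
  rot[17] = $vwxyvzzwxwzyvzvxx
Sorted (with $ < everything):
  sorted[0] = $vwxyvzzwxwzyvzvxx  (last char: 'x')
  sorted[1] = vwxyvzzwxwzyvzvxx$  (last char: '$')
  sorted[2] = vxx$vwxyvzzwxwzyvz  (last char: 'z')
  sorted[3] = vzvxx$vwxyvzzwxwzy  (last char: 'y')
  sorted[4] = vzzwxwzyvzvxx$vwxy  (last char: 'y')
  sorted[5] = wxwzyvzvxx$vwxyvzz  (last char: 'z')
  sorted[6] = wxyvzzwxwzyvzvxx$v  (last char: 'v')
  sorted[7] = wzyvzvxx$vwxyvzzwx  (last char: 'x')
  sorted[8] = x$vwxyvzzwxwzyvzvx  (last char: 'x')
  sorted[9] = xwzyvzvxx$vwxyvzzw  (last char: 'w')
  sorted[10] = xx$vwxyvzzwxwzyvzv  (last char: 'v')
  sorted[11] = xyvzzwxwzyvzvxx$vw  (last char: 'w')
  sorted[12] = yvzvxx$vwxyvzzwxwz  (last char: 'z')
  sorted[13] = yvzzwxwzyvzvxx$vwx  (last char: 'x')
  sorted[14] = zvxx$vwxyvzzwxwzyv  (last char: 'v')
  sorted[15] = zwxwzyvzvxx$vwxyvz  (last char: 'z')
  sorted[16] = zyvzvxx$vwxyvzzwxw  (last char: 'w')
  sorted[17] = zzwxwzyvzvxx$vwxyv  (last char: 'v')
Last column: x$zyyzvxxwvwzxvzwv
Original string S is at sorted index 1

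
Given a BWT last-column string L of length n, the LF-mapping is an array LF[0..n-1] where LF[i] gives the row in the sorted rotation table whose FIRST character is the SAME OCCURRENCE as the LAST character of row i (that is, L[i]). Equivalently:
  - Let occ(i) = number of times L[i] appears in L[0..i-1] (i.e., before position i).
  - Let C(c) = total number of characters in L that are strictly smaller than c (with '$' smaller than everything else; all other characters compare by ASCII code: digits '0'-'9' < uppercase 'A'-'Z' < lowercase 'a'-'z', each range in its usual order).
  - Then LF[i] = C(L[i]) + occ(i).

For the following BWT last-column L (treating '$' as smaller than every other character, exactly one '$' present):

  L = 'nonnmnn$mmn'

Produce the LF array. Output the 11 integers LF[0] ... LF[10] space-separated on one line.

Char counts: '$':1, 'm':3, 'n':6, 'o':1
C (first-col start): C('$')=0, C('m')=1, C('n')=4, C('o')=10
L[0]='n': occ=0, LF[0]=C('n')+0=4+0=4
L[1]='o': occ=0, LF[1]=C('o')+0=10+0=10
L[2]='n': occ=1, LF[2]=C('n')+1=4+1=5
L[3]='n': occ=2, LF[3]=C('n')+2=4+2=6
L[4]='m': occ=0, LF[4]=C('m')+0=1+0=1
L[5]='n': occ=3, LF[5]=C('n')+3=4+3=7
L[6]='n': occ=4, LF[6]=C('n')+4=4+4=8
L[7]='$': occ=0, LF[7]=C('$')+0=0+0=0
L[8]='m': occ=1, LF[8]=C('m')+1=1+1=2
L[9]='m': occ=2, LF[9]=C('m')+2=1+2=3
L[10]='n': occ=5, LF[10]=C('n')+5=4+5=9

Answer: 4 10 5 6 1 7 8 0 2 3 9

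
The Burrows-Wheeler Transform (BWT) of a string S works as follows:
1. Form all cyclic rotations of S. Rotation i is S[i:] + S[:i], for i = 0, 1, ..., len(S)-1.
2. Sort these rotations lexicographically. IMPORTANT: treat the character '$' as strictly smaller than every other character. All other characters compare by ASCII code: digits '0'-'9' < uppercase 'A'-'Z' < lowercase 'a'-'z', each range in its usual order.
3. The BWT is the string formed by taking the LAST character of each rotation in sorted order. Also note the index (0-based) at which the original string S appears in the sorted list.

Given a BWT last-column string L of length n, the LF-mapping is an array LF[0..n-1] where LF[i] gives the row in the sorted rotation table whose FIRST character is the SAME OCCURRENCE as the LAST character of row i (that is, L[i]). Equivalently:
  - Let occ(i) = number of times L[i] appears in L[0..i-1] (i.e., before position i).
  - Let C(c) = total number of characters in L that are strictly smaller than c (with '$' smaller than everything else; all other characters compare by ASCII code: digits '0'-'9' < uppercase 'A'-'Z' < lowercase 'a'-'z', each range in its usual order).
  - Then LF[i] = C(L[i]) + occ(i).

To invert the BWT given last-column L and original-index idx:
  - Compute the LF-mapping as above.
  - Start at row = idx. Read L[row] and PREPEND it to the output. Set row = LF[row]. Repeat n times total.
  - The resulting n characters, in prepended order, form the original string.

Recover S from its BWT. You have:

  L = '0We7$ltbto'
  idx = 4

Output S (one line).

Answer: bottle7W0$

Derivation:
LF mapping: 1 3 5 2 0 6 8 4 9 7
Walk LF starting at row 4, prepending L[row]:
  step 1: row=4, L[4]='$', prepend. Next row=LF[4]=0
  step 2: row=0, L[0]='0', prepend. Next row=LF[0]=1
  step 3: row=1, L[1]='W', prepend. Next row=LF[1]=3
  step 4: row=3, L[3]='7', prepend. Next row=LF[3]=2
  step 5: row=2, L[2]='e', prepend. Next row=LF[2]=5
  step 6: row=5, L[5]='l', prepend. Next row=LF[5]=6
  step 7: row=6, L[6]='t', prepend. Next row=LF[6]=8
  step 8: row=8, L[8]='t', prepend. Next row=LF[8]=9
  step 9: row=9, L[9]='o', prepend. Next row=LF[9]=7
  step 10: row=7, L[7]='b', prepend. Next row=LF[7]=4
Reversed output: bottle7W0$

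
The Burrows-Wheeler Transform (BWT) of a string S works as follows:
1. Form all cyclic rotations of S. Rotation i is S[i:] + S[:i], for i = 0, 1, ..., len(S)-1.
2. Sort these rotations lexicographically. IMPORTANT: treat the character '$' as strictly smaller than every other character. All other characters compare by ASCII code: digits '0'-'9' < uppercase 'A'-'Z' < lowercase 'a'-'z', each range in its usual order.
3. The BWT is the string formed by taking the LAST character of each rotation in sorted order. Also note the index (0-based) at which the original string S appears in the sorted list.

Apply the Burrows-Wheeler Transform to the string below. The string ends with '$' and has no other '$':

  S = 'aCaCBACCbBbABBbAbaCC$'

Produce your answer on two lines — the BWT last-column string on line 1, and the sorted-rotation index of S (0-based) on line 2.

All 21 rotations (rotation i = S[i:]+S[:i]):
  rot[0] = aCaCBACCbBbABBbAbaCC$
  rot[1] = CaCBACCbBbABBbAbaCC$a
  rot[2] = aCBACCbBbABBbAbaCC$aC
  rot[3] = CBACCbBbABBbAbaCC$aCa
  rot[4] = BACCbBbABBbAbaCC$aCaC
  rot[5] = ACCbBbABBbAbaCC$aCaCB
  rot[6] = CCbBbABBbAbaCC$aCaCBA
  rot[7] = CbBbABBbAbaCC$aCaCBAC
  rot[8] = bBbABBbAbaCC$aCaCBACC
  rot[9] = BbABBbAbaCC$aCaCBACCb
  rot[10] = bABBbAbaCC$aCaCBACCbB
  rot[11] = ABBbAbaCC$aCaCBACCbBb
  rot[12] = BBbAbaCC$aCaCBACCbBbA
  rot[13] = BbAbaCC$aCaCBACCbBbAB
  rot[14] = bAbaCC$aCaCBACCbBbABB
  rot[15] = AbaCC$aCaCBACCbBbABBb
  rot[16] = baCC$aCaCBACCbBbABBbA
  rot[17] = aCC$aCaCBACCbBbABBbAb
  rot[18] = CC$aCaCBACCbBbABBbAba
  rot[19] = C$aCaCBACCbBbABBbAbaC
  rot[20] = $aCaCBACCbBbABBbAbaCC
Sorted (with $ < everything):
  sorted[0] = $aCaCBACCbBbABBbAbaCC  (last char: 'C')
  sorted[1] = ABBbAbaCC$aCaCBACCbBb  (last char: 'b')
  sorted[2] = ACCbBbABBbAbaCC$aCaCB  (last char: 'B')
  sorted[3] = AbaCC$aCaCBACCbBbABBb  (last char: 'b')
  sorted[4] = BACCbBbABBbAbaCC$aCaC  (last char: 'C')
  sorted[5] = BBbAbaCC$aCaCBACCbBbA  (last char: 'A')
  sorted[6] = BbABBbAbaCC$aCaCBACCb  (last char: 'b')
  sorted[7] = BbAbaCC$aCaCBACCbBbAB  (last char: 'B')
  sorted[8] = C$aCaCBACCbBbABBbAbaC  (last char: 'C')
  sorted[9] = CBACCbBbABBbAbaCC$aCa  (last char: 'a')
  sorted[10] = CC$aCaCBACCbBbABBbAba  (last char: 'a')
  sorted[11] = CCbBbABBbAbaCC$aCaCBA  (last char: 'A')
  sorted[12] = CaCBACCbBbABBbAbaCC$a  (last char: 'a')
  sorted[13] = CbBbABBbAbaCC$aCaCBAC  (last char: 'C')
  sorted[14] = aCBACCbBbABBbAbaCC$aC  (last char: 'C')
  sorted[15] = aCC$aCaCBACCbBbABBbAb  (last char: 'b')
  sorted[16] = aCaCBACCbBbABBbAbaCC$  (last char: '$')
  sorted[17] = bABBbAbaCC$aCaCBACCbB  (last char: 'B')
  sorted[18] = bAbaCC$aCaCBACCbBbABB  (last char: 'B')
  sorted[19] = bBbABBbAbaCC$aCaCBACC  (last char: 'C')
  sorted[20] = baCC$aCaCBACCbBbABBbA  (last char: 'A')
Last column: CbBbCAbBCaaAaCCb$BBCA
Original string S is at sorted index 16

Answer: CbBbCAbBCaaAaCCb$BBCA
16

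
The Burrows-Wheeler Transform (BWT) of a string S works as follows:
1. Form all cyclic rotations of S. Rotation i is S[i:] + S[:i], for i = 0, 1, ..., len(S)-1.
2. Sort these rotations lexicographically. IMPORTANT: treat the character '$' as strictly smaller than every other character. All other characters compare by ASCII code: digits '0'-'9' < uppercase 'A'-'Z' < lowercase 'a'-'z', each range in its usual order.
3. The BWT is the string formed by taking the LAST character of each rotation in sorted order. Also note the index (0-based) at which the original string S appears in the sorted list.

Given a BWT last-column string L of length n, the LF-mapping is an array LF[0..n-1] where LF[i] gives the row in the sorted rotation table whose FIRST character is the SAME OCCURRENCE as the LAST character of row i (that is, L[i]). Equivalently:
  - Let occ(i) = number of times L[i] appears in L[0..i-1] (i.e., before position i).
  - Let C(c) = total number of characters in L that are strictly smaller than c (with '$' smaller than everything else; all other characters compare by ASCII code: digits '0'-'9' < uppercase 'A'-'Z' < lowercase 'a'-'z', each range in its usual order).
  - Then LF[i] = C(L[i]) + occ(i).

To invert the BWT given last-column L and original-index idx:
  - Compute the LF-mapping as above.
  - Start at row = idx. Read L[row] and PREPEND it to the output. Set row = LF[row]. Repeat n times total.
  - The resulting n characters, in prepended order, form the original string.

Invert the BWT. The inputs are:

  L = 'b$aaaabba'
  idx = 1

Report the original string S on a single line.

Answer: aaaaabbb$

Derivation:
LF mapping: 6 0 1 2 3 4 7 8 5
Walk LF starting at row 1, prepending L[row]:
  step 1: row=1, L[1]='$', prepend. Next row=LF[1]=0
  step 2: row=0, L[0]='b', prepend. Next row=LF[0]=6
  step 3: row=6, L[6]='b', prepend. Next row=LF[6]=7
  step 4: row=7, L[7]='b', prepend. Next row=LF[7]=8
  step 5: row=8, L[8]='a', prepend. Next row=LF[8]=5
  step 6: row=5, L[5]='a', prepend. Next row=LF[5]=4
  step 7: row=4, L[4]='a', prepend. Next row=LF[4]=3
  step 8: row=3, L[3]='a', prepend. Next row=LF[3]=2
  step 9: row=2, L[2]='a', prepend. Next row=LF[2]=1
Reversed output: aaaaabbb$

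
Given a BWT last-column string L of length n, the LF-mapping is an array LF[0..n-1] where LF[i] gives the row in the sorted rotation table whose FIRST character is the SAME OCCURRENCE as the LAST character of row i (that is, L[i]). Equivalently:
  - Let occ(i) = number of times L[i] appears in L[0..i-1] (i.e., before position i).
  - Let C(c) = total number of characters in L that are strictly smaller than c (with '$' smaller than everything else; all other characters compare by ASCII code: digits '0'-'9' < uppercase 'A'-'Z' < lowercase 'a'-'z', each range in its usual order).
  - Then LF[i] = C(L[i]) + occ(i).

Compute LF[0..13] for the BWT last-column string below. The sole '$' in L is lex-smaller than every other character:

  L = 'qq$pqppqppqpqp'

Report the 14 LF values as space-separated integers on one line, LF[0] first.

Answer: 8 9 0 1 10 2 3 11 4 5 12 6 13 7

Derivation:
Char counts: '$':1, 'p':7, 'q':6
C (first-col start): C('$')=0, C('p')=1, C('q')=8
L[0]='q': occ=0, LF[0]=C('q')+0=8+0=8
L[1]='q': occ=1, LF[1]=C('q')+1=8+1=9
L[2]='$': occ=0, LF[2]=C('$')+0=0+0=0
L[3]='p': occ=0, LF[3]=C('p')+0=1+0=1
L[4]='q': occ=2, LF[4]=C('q')+2=8+2=10
L[5]='p': occ=1, LF[5]=C('p')+1=1+1=2
L[6]='p': occ=2, LF[6]=C('p')+2=1+2=3
L[7]='q': occ=3, LF[7]=C('q')+3=8+3=11
L[8]='p': occ=3, LF[8]=C('p')+3=1+3=4
L[9]='p': occ=4, LF[9]=C('p')+4=1+4=5
L[10]='q': occ=4, LF[10]=C('q')+4=8+4=12
L[11]='p': occ=5, LF[11]=C('p')+5=1+5=6
L[12]='q': occ=5, LF[12]=C('q')+5=8+5=13
L[13]='p': occ=6, LF[13]=C('p')+6=1+6=7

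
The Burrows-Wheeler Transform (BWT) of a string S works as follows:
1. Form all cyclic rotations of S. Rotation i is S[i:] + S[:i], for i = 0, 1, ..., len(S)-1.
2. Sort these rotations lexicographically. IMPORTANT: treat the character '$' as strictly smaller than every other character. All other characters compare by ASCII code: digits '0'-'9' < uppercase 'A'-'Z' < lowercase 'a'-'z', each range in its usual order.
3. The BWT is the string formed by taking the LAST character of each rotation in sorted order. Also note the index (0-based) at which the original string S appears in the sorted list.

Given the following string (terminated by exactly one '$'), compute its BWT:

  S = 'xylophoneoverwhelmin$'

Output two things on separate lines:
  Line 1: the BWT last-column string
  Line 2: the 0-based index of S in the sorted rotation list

Answer: nhnvwpmeyliohleoeor$x
19

Derivation:
All 21 rotations (rotation i = S[i:]+S[:i]):
  rot[0] = xylophoneoverwhelmin$
  rot[1] = ylophoneoverwhelmin$x
  rot[2] = lophoneoverwhelmin$xy
  rot[3] = ophoneoverwhelmin$xyl
  rot[4] = phoneoverwhelmin$xylo
  rot[5] = honeoverwhelmin$xylop
  rot[6] = oneoverwhelmin$xyloph
  rot[7] = neoverwhelmin$xylopho
  rot[8] = eoverwhelmin$xylophon
  rot[9] = overwhelmin$xylophone
  rot[10] = verwhelmin$xylophoneo
  rot[11] = erwhelmin$xylophoneov
  rot[12] = rwhelmin$xylophoneove
  rot[13] = whelmin$xylophoneover
  rot[14] = helmin$xylophoneoverw
  rot[15] = elmin$xylophoneoverwh
  rot[16] = lmin$xylophoneoverwhe
  rot[17] = min$xylophoneoverwhel
  rot[18] = in$xylophoneoverwhelm
  rot[19] = n$xylophoneoverwhelmi
  rot[20] = $xylophoneoverwhelmin
Sorted (with $ < everything):
  sorted[0] = $xylophoneoverwhelmin  (last char: 'n')
  sorted[1] = elmin$xylophoneoverwh  (last char: 'h')
  sorted[2] = eoverwhelmin$xylophon  (last char: 'n')
  sorted[3] = erwhelmin$xylophoneov  (last char: 'v')
  sorted[4] = helmin$xylophoneoverw  (last char: 'w')
  sorted[5] = honeoverwhelmin$xylop  (last char: 'p')
  sorted[6] = in$xylophoneoverwhelm  (last char: 'm')
  sorted[7] = lmin$xylophoneoverwhe  (last char: 'e')
  sorted[8] = lophoneoverwhelmin$xy  (last char: 'y')
  sorted[9] = min$xylophoneoverwhel  (last char: 'l')
  sorted[10] = n$xylophoneoverwhelmi  (last char: 'i')
  sorted[11] = neoverwhelmin$xylopho  (last char: 'o')
  sorted[12] = oneoverwhelmin$xyloph  (last char: 'h')
  sorted[13] = ophoneoverwhelmin$xyl  (last char: 'l')
  sorted[14] = overwhelmin$xylophone  (last char: 'e')
  sorted[15] = phoneoverwhelmin$xylo  (last char: 'o')
  sorted[16] = rwhelmin$xylophoneove  (last char: 'e')
  sorted[17] = verwhelmin$xylophoneo  (last char: 'o')
  sorted[18] = whelmin$xylophoneover  (last char: 'r')
  sorted[19] = xylophoneoverwhelmin$  (last char: '$')
  sorted[20] = ylophoneoverwhelmin$x  (last char: 'x')
Last column: nhnvwpmeyliohleoeor$x
Original string S is at sorted index 19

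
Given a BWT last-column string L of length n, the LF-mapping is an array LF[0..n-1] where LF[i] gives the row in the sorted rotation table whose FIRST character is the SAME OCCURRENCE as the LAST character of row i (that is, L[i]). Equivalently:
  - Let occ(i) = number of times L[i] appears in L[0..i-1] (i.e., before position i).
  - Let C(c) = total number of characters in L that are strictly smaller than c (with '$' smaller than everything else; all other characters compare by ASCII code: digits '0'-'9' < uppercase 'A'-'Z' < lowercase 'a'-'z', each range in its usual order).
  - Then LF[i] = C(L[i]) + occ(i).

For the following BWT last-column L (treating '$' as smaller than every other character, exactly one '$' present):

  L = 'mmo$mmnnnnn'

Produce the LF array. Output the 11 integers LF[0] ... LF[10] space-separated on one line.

Answer: 1 2 10 0 3 4 5 6 7 8 9

Derivation:
Char counts: '$':1, 'm':4, 'n':5, 'o':1
C (first-col start): C('$')=0, C('m')=1, C('n')=5, C('o')=10
L[0]='m': occ=0, LF[0]=C('m')+0=1+0=1
L[1]='m': occ=1, LF[1]=C('m')+1=1+1=2
L[2]='o': occ=0, LF[2]=C('o')+0=10+0=10
L[3]='$': occ=0, LF[3]=C('$')+0=0+0=0
L[4]='m': occ=2, LF[4]=C('m')+2=1+2=3
L[5]='m': occ=3, LF[5]=C('m')+3=1+3=4
L[6]='n': occ=0, LF[6]=C('n')+0=5+0=5
L[7]='n': occ=1, LF[7]=C('n')+1=5+1=6
L[8]='n': occ=2, LF[8]=C('n')+2=5+2=7
L[9]='n': occ=3, LF[9]=C('n')+3=5+3=8
L[10]='n': occ=4, LF[10]=C('n')+4=5+4=9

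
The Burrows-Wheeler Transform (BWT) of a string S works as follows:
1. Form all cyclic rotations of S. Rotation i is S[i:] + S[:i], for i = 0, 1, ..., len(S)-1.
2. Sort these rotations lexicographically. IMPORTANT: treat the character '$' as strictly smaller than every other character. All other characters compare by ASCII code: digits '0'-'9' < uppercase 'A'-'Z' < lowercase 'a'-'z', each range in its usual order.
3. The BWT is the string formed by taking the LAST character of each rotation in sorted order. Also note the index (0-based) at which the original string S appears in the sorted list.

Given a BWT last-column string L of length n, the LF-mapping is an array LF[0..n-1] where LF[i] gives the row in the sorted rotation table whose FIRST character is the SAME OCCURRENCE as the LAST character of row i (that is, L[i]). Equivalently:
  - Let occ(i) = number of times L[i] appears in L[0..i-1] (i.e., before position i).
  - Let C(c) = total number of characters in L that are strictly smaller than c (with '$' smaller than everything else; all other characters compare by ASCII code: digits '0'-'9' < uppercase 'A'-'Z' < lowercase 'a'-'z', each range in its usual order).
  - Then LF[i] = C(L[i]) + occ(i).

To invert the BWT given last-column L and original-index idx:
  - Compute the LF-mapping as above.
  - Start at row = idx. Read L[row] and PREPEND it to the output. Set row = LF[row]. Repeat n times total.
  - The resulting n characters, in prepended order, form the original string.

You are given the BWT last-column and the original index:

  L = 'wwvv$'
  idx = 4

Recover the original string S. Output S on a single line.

Answer: wvvw$

Derivation:
LF mapping: 3 4 1 2 0
Walk LF starting at row 4, prepending L[row]:
  step 1: row=4, L[4]='$', prepend. Next row=LF[4]=0
  step 2: row=0, L[0]='w', prepend. Next row=LF[0]=3
  step 3: row=3, L[3]='v', prepend. Next row=LF[3]=2
  step 4: row=2, L[2]='v', prepend. Next row=LF[2]=1
  step 5: row=1, L[1]='w', prepend. Next row=LF[1]=4
Reversed output: wvvw$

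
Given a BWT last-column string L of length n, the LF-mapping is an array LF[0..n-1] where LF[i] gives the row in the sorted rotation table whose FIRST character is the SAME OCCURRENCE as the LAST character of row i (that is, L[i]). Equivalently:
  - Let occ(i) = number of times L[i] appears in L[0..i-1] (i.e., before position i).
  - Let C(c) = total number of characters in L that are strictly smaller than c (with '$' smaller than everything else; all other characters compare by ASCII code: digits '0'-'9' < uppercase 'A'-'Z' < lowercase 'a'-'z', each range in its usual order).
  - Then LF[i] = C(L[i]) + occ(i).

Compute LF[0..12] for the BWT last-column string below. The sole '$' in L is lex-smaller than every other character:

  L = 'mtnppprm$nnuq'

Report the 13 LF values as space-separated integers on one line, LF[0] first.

Char counts: '$':1, 'm':2, 'n':3, 'p':3, 'q':1, 'r':1, 't':1, 'u':1
C (first-col start): C('$')=0, C('m')=1, C('n')=3, C('p')=6, C('q')=9, C('r')=10, C('t')=11, C('u')=12
L[0]='m': occ=0, LF[0]=C('m')+0=1+0=1
L[1]='t': occ=0, LF[1]=C('t')+0=11+0=11
L[2]='n': occ=0, LF[2]=C('n')+0=3+0=3
L[3]='p': occ=0, LF[3]=C('p')+0=6+0=6
L[4]='p': occ=1, LF[4]=C('p')+1=6+1=7
L[5]='p': occ=2, LF[5]=C('p')+2=6+2=8
L[6]='r': occ=0, LF[6]=C('r')+0=10+0=10
L[7]='m': occ=1, LF[7]=C('m')+1=1+1=2
L[8]='$': occ=0, LF[8]=C('$')+0=0+0=0
L[9]='n': occ=1, LF[9]=C('n')+1=3+1=4
L[10]='n': occ=2, LF[10]=C('n')+2=3+2=5
L[11]='u': occ=0, LF[11]=C('u')+0=12+0=12
L[12]='q': occ=0, LF[12]=C('q')+0=9+0=9

Answer: 1 11 3 6 7 8 10 2 0 4 5 12 9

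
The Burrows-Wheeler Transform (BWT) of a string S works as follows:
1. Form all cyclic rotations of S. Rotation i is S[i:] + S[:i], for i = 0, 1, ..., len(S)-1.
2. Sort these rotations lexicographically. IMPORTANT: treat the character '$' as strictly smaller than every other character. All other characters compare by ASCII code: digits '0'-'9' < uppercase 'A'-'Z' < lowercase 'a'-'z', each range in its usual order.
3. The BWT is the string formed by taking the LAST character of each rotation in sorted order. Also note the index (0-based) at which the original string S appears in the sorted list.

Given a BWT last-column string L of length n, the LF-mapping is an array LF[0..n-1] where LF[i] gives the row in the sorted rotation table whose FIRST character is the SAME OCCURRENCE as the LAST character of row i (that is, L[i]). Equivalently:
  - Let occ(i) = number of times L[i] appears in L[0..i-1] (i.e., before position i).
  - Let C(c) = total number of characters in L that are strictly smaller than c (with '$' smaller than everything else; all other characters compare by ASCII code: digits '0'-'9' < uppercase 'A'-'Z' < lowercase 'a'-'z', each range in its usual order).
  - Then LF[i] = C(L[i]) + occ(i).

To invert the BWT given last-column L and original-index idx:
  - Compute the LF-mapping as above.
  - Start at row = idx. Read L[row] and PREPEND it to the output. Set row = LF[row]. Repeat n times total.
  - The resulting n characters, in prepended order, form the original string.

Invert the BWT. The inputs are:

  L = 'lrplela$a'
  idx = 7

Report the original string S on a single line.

Answer: parallel$

Derivation:
LF mapping: 4 8 7 5 3 6 1 0 2
Walk LF starting at row 7, prepending L[row]:
  step 1: row=7, L[7]='$', prepend. Next row=LF[7]=0
  step 2: row=0, L[0]='l', prepend. Next row=LF[0]=4
  step 3: row=4, L[4]='e', prepend. Next row=LF[4]=3
  step 4: row=3, L[3]='l', prepend. Next row=LF[3]=5
  step 5: row=5, L[5]='l', prepend. Next row=LF[5]=6
  step 6: row=6, L[6]='a', prepend. Next row=LF[6]=1
  step 7: row=1, L[1]='r', prepend. Next row=LF[1]=8
  step 8: row=8, L[8]='a', prepend. Next row=LF[8]=2
  step 9: row=2, L[2]='p', prepend. Next row=LF[2]=7
Reversed output: parallel$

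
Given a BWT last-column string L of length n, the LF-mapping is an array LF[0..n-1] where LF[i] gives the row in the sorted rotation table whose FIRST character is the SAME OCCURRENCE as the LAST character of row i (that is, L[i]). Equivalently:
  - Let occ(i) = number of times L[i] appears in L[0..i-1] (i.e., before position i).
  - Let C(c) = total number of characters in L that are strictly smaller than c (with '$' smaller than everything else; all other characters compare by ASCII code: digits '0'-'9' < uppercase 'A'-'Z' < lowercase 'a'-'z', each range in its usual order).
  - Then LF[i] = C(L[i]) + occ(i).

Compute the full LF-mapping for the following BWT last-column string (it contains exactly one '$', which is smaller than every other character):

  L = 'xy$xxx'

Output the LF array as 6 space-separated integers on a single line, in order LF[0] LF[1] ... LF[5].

Answer: 1 5 0 2 3 4

Derivation:
Char counts: '$':1, 'x':4, 'y':1
C (first-col start): C('$')=0, C('x')=1, C('y')=5
L[0]='x': occ=0, LF[0]=C('x')+0=1+0=1
L[1]='y': occ=0, LF[1]=C('y')+0=5+0=5
L[2]='$': occ=0, LF[2]=C('$')+0=0+0=0
L[3]='x': occ=1, LF[3]=C('x')+1=1+1=2
L[4]='x': occ=2, LF[4]=C('x')+2=1+2=3
L[5]='x': occ=3, LF[5]=C('x')+3=1+3=4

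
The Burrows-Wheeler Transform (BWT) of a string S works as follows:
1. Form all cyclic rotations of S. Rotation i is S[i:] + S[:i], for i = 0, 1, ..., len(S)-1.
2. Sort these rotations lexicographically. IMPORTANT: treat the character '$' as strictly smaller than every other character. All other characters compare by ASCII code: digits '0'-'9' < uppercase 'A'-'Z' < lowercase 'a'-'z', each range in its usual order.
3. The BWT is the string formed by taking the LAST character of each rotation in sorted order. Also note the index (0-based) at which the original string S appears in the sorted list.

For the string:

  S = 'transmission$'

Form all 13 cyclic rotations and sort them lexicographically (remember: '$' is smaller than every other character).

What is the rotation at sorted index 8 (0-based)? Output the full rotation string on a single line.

Answer: ransmission$t

Derivation:
All 13 rotations (rotation i = S[i:]+S[:i]):
  rot[0] = transmission$
  rot[1] = ransmission$t
  rot[2] = ansmission$tr
  rot[3] = nsmission$tra
  rot[4] = smission$tran
  rot[5] = mission$trans
  rot[6] = ission$transm
  rot[7] = ssion$transmi
  rot[8] = sion$transmis
  rot[9] = ion$transmiss
  rot[10] = on$transmissi
  rot[11] = n$transmissio
  rot[12] = $transmission
Sorted (with $ < everything):
  sorted[0] = $transmission
  sorted[1] = ansmission$tr
  sorted[2] = ion$transmiss
  sorted[3] = ission$transm
  sorted[4] = mission$trans
  sorted[5] = n$transmissio
  sorted[6] = nsmission$tra
  sorted[7] = on$transmissi
  sorted[8] = ransmission$t
  sorted[9] = sion$transmis
  sorted[10] = smission$tran
  sorted[11] = ssion$transmi
  sorted[12] = transmission$
sorted[8] = ransmission$t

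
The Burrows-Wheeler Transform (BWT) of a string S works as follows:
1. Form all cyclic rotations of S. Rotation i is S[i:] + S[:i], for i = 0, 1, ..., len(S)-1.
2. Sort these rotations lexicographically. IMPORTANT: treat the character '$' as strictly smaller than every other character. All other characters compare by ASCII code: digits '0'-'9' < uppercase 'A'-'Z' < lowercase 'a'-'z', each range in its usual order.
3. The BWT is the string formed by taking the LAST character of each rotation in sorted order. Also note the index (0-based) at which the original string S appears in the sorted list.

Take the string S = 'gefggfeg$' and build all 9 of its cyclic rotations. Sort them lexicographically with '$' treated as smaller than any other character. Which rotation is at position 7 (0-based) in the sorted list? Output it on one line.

Answer: gfeg$gefg

Derivation:
All 9 rotations (rotation i = S[i:]+S[:i]):
  rot[0] = gefggfeg$
  rot[1] = efggfeg$g
  rot[2] = fggfeg$ge
  rot[3] = ggfeg$gef
  rot[4] = gfeg$gefg
  rot[5] = feg$gefgg
  rot[6] = eg$gefggf
  rot[7] = g$gefggfe
  rot[8] = $gefggfeg
Sorted (with $ < everything):
  sorted[0] = $gefggfeg
  sorted[1] = efggfeg$g
  sorted[2] = eg$gefggf
  sorted[3] = feg$gefgg
  sorted[4] = fggfeg$ge
  sorted[5] = g$gefggfe
  sorted[6] = gefggfeg$
  sorted[7] = gfeg$gefg
  sorted[8] = ggfeg$gef
sorted[7] = gfeg$gefg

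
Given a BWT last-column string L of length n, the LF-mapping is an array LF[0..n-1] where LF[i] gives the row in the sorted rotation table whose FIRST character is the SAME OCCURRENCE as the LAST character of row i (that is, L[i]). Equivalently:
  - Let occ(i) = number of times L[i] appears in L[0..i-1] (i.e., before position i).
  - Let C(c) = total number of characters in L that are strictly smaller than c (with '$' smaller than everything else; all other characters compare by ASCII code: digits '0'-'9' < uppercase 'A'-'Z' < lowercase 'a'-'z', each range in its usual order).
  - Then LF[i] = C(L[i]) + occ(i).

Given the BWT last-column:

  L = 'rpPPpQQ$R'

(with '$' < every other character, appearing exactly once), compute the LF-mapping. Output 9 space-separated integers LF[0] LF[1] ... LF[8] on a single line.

Char counts: '$':1, 'P':2, 'Q':2, 'R':1, 'p':2, 'r':1
C (first-col start): C('$')=0, C('P')=1, C('Q')=3, C('R')=5, C('p')=6, C('r')=8
L[0]='r': occ=0, LF[0]=C('r')+0=8+0=8
L[1]='p': occ=0, LF[1]=C('p')+0=6+0=6
L[2]='P': occ=0, LF[2]=C('P')+0=1+0=1
L[3]='P': occ=1, LF[3]=C('P')+1=1+1=2
L[4]='p': occ=1, LF[4]=C('p')+1=6+1=7
L[5]='Q': occ=0, LF[5]=C('Q')+0=3+0=3
L[6]='Q': occ=1, LF[6]=C('Q')+1=3+1=4
L[7]='$': occ=0, LF[7]=C('$')+0=0+0=0
L[8]='R': occ=0, LF[8]=C('R')+0=5+0=5

Answer: 8 6 1 2 7 3 4 0 5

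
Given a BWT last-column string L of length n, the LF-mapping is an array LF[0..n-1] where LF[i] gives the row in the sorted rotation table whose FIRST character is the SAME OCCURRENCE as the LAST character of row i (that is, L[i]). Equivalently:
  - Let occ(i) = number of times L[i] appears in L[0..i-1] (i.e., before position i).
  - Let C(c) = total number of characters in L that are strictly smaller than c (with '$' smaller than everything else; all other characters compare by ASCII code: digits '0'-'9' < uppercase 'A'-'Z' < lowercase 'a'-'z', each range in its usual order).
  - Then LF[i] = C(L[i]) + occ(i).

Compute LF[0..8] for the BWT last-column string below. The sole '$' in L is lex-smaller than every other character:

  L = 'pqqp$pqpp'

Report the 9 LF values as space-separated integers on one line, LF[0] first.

Char counts: '$':1, 'p':5, 'q':3
C (first-col start): C('$')=0, C('p')=1, C('q')=6
L[0]='p': occ=0, LF[0]=C('p')+0=1+0=1
L[1]='q': occ=0, LF[1]=C('q')+0=6+0=6
L[2]='q': occ=1, LF[2]=C('q')+1=6+1=7
L[3]='p': occ=1, LF[3]=C('p')+1=1+1=2
L[4]='$': occ=0, LF[4]=C('$')+0=0+0=0
L[5]='p': occ=2, LF[5]=C('p')+2=1+2=3
L[6]='q': occ=2, LF[6]=C('q')+2=6+2=8
L[7]='p': occ=3, LF[7]=C('p')+3=1+3=4
L[8]='p': occ=4, LF[8]=C('p')+4=1+4=5

Answer: 1 6 7 2 0 3 8 4 5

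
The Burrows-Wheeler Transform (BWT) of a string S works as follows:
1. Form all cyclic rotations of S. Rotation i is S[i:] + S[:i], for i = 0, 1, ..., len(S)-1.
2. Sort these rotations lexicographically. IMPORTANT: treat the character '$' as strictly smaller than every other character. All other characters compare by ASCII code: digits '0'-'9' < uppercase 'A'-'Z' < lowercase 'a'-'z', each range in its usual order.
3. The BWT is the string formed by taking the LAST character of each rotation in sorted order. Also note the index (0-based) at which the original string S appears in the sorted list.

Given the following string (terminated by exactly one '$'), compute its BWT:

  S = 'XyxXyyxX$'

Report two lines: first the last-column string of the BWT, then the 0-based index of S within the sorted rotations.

Answer: Xx$xyyyXX
2

Derivation:
All 9 rotations (rotation i = S[i:]+S[:i]):
  rot[0] = XyxXyyxX$
  rot[1] = yxXyyxX$X
  rot[2] = xXyyxX$Xy
  rot[3] = XyyxX$Xyx
  rot[4] = yyxX$XyxX
  rot[5] = yxX$XyxXy
  rot[6] = xX$XyxXyy
  rot[7] = X$XyxXyyx
  rot[8] = $XyxXyyxX
Sorted (with $ < everything):
  sorted[0] = $XyxXyyxX  (last char: 'X')
  sorted[1] = X$XyxXyyx  (last char: 'x')
  sorted[2] = XyxXyyxX$  (last char: '$')
  sorted[3] = XyyxX$Xyx  (last char: 'x')
  sorted[4] = xX$XyxXyy  (last char: 'y')
  sorted[5] = xXyyxX$Xy  (last char: 'y')
  sorted[6] = yxX$XyxXy  (last char: 'y')
  sorted[7] = yxXyyxX$X  (last char: 'X')
  sorted[8] = yyxX$XyxX  (last char: 'X')
Last column: Xx$xyyyXX
Original string S is at sorted index 2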